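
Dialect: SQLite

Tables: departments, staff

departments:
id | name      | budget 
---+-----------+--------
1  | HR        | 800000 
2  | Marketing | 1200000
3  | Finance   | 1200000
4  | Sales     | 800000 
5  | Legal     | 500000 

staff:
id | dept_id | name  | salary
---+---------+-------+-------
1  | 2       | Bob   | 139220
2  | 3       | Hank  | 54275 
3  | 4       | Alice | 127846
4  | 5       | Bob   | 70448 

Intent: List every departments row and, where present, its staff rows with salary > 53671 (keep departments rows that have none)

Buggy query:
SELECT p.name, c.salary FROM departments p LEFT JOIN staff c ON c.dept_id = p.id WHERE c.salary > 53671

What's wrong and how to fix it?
Bug: Filtering c.salary in WHERE discards the NULL rows produced by LEFT JOIN, turning it into an inner join

Fix: Put 'c.salary > 53671' in the JOIN's ON clause instead of WHERE

Corrected query:
SELECT p.name, c.salary FROM departments p LEFT JOIN staff c ON c.dept_id = p.id AND c.salary > 53671

Result:
name      | salary
----------+-------
HR        | NULL  
Marketing | 139220
Finance   | 54275 
Sales     | 127846
Legal     | 70448 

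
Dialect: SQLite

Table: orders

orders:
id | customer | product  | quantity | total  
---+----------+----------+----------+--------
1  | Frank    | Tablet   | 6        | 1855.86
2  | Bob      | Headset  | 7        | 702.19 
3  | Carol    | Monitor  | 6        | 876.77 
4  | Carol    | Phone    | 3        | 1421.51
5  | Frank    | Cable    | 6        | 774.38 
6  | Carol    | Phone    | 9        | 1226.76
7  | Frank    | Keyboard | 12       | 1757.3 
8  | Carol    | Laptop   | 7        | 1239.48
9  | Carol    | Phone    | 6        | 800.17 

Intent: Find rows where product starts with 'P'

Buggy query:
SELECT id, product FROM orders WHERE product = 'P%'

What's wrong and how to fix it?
Bug: '=' compares the literal string including the % character; pattern matching needs LIKE

Fix: Replace '=' with LIKE so 'P%' is treated as a pattern

Corrected query:
SELECT id, product FROM orders WHERE product LIKE 'P%'

Result:
id | product
---+--------
4  | Phone  
6  | Phone  
9  | Phone  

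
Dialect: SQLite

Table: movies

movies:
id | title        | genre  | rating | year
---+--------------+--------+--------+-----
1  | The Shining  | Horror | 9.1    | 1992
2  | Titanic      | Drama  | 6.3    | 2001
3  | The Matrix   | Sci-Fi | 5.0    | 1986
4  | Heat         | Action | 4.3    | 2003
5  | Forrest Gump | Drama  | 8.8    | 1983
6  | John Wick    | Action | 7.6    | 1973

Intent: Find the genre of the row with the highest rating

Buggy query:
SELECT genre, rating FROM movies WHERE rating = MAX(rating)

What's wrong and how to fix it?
Bug: MAX(rating) is an aggregate and cannot be used directly in WHERE

Fix: Wrap MAX in a scalar subquery so WHERE compares against a single value

Corrected query:
SELECT genre, rating FROM movies WHERE rating = (SELECT MAX(rating) FROM movies)

Result:
genre  | rating
-------+-------
Horror | 9.1   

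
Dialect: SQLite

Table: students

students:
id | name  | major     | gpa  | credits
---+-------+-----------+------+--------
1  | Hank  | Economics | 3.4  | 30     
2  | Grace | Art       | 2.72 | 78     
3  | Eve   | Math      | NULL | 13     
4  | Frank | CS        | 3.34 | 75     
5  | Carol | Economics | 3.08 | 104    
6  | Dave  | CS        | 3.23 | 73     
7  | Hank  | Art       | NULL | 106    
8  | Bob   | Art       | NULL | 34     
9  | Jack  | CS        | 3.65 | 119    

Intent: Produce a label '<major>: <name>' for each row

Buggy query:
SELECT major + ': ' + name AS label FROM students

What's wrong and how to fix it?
Bug: '+' is numeric addition; on text columns SQLite converts them to 0 instead of concatenating

Fix: Use the || operator for string concatenation

Corrected query:
SELECT major || ': ' || name AS label FROM students

Result:
label           
----------------
Economics: Hank 
Art: Grace      
Math: Eve       
CS: Frank       
Economics: Carol
CS: Dave        
Art: Hank       
Art: Bob        
CS: Jack        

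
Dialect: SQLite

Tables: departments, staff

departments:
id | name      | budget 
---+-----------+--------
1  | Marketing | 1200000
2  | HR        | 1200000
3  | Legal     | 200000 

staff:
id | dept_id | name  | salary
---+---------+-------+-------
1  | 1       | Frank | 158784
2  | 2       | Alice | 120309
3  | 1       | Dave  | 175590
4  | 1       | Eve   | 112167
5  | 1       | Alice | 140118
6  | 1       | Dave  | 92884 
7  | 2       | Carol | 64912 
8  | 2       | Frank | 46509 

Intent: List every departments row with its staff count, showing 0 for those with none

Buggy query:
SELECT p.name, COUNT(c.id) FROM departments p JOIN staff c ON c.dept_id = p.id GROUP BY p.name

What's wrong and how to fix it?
Bug: INNER JOIN drops departments rows that have no matching staff rows

Fix: Switch to LEFT JOIN to retain unmatched parent rows

Corrected query:
SELECT p.name, COUNT(c.id) FROM departments p LEFT JOIN staff c ON c.dept_id = p.id GROUP BY p.name

Result:
name      | COUNT(c.id)
----------+------------
HR        | 3          
Legal     | 0          
Marketing | 5          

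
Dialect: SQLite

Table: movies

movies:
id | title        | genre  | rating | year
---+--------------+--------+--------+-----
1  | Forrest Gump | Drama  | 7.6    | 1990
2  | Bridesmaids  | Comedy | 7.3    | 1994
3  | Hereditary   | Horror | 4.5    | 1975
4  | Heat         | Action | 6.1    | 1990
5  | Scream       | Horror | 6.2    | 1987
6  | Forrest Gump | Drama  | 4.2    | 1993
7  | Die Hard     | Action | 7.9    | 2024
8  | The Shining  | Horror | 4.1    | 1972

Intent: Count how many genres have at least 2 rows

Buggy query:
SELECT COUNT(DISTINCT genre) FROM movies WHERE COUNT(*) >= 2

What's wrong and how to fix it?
Bug: WHERE filters individual rows, not groups, so a group-level COUNT is invalid there

Fix: Use a subquery that GROUPs and filters with HAVING, then count its rows

Corrected query:
SELECT COUNT(*) FROM (SELECT genre FROM movies GROUP BY genre HAVING COUNT(*) >= 2)

Result:
COUNT(*)
--------
3       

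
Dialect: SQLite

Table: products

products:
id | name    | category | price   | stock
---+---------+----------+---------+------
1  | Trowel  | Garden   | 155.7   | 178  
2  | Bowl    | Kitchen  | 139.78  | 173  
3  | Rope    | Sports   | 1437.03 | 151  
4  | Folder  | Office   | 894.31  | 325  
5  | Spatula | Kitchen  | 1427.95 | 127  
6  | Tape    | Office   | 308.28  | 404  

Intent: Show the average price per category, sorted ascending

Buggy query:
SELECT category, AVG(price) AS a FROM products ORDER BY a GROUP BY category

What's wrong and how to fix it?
Bug: ORDER BY appears before GROUP BY; SQL clause order requires GROUP BY first

Fix: Move ORDER BY to the end, after GROUP BY

Corrected query:
SELECT category, AVG(price) AS a FROM products GROUP BY category ORDER BY a

Result:
category | a      
---------+--------
Garden   | 155.7  
Office   | 601.295
Kitchen  | 783.865
Sports   | 1437.03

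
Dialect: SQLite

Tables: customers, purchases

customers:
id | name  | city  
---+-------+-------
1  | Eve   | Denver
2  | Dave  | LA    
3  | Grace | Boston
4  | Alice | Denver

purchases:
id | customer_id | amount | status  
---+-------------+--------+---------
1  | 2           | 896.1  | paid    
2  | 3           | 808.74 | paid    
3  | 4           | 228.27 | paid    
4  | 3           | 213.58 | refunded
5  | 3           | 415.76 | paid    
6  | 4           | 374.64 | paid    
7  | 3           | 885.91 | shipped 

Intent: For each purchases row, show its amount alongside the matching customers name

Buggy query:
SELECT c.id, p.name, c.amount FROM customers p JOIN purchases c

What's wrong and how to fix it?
Bug: Missing join condition: each purchases row is matched to all customers rows instead of just its own

Fix: Add ON c.customer_id = p.id to the JOIN

Corrected query:
SELECT c.id, p.name, c.amount FROM customers p JOIN purchases c ON c.customer_id = p.id

Result:
id | name  | amount
---+-------+-------
1  | Dave  | 896.1 
2  | Grace | 808.74
3  | Alice | 228.27
4  | Grace | 213.58
5  | Grace | 415.76
6  | Alice | 374.64
7  | Grace | 885.91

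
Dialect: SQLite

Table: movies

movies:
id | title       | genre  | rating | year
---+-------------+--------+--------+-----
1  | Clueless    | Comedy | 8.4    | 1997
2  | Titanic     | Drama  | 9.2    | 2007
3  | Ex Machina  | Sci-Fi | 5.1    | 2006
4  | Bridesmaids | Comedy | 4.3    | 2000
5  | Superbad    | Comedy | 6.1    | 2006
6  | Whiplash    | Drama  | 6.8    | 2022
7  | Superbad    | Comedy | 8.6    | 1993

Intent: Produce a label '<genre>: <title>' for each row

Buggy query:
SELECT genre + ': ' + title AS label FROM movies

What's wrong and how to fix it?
Bug: '+' is numeric addition; on text columns SQLite converts them to 0 instead of concatenating

Fix: Replace + with || to concatenate text

Corrected query:
SELECT genre || ': ' || title AS label FROM movies

Result:
label              
-------------------
Comedy: Clueless   
Drama: Titanic     
Sci-Fi: Ex Machina 
Comedy: Bridesmaids
Comedy: Superbad   
Drama: Whiplash    
Comedy: Superbad   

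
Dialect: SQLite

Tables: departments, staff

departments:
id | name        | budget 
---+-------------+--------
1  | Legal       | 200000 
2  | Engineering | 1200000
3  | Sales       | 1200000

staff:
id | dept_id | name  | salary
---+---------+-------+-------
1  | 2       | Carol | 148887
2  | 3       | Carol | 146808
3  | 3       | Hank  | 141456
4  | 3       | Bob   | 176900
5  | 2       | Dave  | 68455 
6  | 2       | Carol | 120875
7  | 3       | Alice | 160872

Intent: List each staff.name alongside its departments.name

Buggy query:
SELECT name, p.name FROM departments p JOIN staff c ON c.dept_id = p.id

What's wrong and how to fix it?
Bug: Both tables have a 'name' column; the unqualified reference is ambiguous

Fix: Qualify the column with its table alias (c.name)

Corrected query:
SELECT c.name, p.name FROM departments p JOIN staff c ON c.dept_id = p.id

Result:
name  | name       
------+------------
Carol | Engineering
Carol | Sales      
Hank  | Sales      
Bob   | Sales      
Dave  | Engineering
Carol | Engineering
Alice | Sales      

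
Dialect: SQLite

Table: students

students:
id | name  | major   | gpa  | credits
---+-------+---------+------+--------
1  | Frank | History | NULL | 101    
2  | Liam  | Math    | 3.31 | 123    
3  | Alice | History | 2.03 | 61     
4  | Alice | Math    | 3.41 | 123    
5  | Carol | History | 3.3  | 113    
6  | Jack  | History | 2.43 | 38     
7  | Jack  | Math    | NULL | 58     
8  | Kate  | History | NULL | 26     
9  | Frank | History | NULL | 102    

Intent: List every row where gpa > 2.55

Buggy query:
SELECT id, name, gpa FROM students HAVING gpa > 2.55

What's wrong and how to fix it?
Bug: HAVING filters the output of aggregation, but this query has no GROUP BY and no aggregate functions, so SQLite rejects it (HAVING clause on a non-aggregate query); the condition here is per row

Fix: Use WHERE for row-level filtering

Corrected query:
SELECT id, name, gpa FROM students WHERE gpa > 2.55

Result:
id | name  | gpa 
---+-------+-----
2  | Liam  | 3.31
4  | Alice | 3.41
5  | Carol | 3.3 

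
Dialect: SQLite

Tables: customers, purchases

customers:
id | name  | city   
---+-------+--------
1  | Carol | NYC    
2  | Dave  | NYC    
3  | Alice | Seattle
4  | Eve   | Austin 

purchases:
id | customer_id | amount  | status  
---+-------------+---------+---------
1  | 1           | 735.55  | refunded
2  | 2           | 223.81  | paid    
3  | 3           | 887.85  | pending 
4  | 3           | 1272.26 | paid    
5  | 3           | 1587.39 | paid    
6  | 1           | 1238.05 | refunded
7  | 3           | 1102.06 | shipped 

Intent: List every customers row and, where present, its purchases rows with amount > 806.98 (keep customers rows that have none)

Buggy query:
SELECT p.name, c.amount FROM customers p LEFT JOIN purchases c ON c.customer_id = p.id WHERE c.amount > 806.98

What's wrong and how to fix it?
Bug: Filtering c.amount in WHERE discards the NULL rows produced by LEFT JOIN, turning it into an inner join

Fix: Put 'c.amount > 806.98' in the JOIN's ON clause instead of WHERE

Corrected query:
SELECT p.name, c.amount FROM customers p LEFT JOIN purchases c ON c.customer_id = p.id AND c.amount > 806.98

Result:
name  | amount 
------+--------
Carol | 1238.05
Dave  | NULL   
Alice | 887.85 
Alice | 1102.06
Alice | 1272.26
Alice | 1587.39
Eve   | NULL   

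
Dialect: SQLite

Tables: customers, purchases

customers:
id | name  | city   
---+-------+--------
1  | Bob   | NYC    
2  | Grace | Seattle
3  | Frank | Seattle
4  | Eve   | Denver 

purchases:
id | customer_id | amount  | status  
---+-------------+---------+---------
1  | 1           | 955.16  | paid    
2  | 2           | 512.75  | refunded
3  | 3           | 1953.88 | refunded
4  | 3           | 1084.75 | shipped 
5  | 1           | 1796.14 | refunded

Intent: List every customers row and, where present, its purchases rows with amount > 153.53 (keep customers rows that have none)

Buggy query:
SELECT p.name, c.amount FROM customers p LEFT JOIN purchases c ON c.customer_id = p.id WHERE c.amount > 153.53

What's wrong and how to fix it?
Bug: A WHERE condition on the right-hand table after LEFT JOIN drops unmatched parents

Fix: Put 'c.amount > 153.53' in the JOIN's ON clause instead of WHERE

Corrected query:
SELECT p.name, c.amount FROM customers p LEFT JOIN purchases c ON c.customer_id = p.id AND c.amount > 153.53

Result:
name  | amount 
------+--------
Bob   | 955.16 
Bob   | 1796.14
Grace | 512.75 
Frank | 1084.75
Frank | 1953.88
Eve   | NULL   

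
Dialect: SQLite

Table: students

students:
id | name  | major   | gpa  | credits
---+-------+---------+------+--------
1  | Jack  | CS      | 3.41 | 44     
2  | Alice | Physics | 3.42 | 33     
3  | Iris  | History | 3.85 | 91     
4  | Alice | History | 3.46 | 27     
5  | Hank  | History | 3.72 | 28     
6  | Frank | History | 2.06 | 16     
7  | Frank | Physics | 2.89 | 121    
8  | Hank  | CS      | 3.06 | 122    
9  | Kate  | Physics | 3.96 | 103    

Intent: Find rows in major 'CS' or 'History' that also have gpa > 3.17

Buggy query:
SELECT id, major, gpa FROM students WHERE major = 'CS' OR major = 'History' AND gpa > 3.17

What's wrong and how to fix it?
Bug: AND binds tighter than OR, so this parses as major = 'CS' OR (major = 'History' AND gpa > 3.17)

Fix: Add parentheses around the OR so the AND applies to both alternatives

Corrected query:
SELECT id, major, gpa FROM students WHERE (major = 'CS' OR major = 'History') AND gpa > 3.17

Result:
id | major   | gpa 
---+---------+-----
1  | CS      | 3.41
3  | History | 3.85
4  | History | 3.46
5  | History | 3.72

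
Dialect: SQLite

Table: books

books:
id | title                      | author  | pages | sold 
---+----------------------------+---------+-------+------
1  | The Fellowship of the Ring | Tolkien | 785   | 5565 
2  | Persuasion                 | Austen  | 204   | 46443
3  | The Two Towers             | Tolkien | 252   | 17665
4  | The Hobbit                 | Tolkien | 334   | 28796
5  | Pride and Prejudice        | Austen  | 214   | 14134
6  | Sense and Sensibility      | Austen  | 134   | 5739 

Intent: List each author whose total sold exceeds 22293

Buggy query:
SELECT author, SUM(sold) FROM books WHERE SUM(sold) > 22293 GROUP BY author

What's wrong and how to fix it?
Bug: Aggregate functions cannot appear in a WHERE clause

Fix: Move the aggregate condition to a HAVING clause

Corrected query:
SELECT author, SUM(sold) FROM books GROUP BY author HAVING SUM(sold) > 22293

Result:
author  | SUM(sold)
--------+----------
Austen  | 66316    
Tolkien | 52026    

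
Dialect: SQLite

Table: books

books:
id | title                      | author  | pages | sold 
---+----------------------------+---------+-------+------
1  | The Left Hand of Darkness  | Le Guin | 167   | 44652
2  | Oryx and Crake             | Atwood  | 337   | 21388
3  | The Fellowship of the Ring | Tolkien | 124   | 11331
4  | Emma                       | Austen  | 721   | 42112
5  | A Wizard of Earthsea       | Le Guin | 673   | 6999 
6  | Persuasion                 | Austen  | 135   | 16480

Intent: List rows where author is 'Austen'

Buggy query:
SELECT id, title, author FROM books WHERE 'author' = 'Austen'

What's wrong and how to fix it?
Bug: Single quotes denote string literals in SQL; the column name is being compared as a constant string

Fix: Remove the quotes around the column name (or use double quotes for an identifier)

Corrected query:
SELECT id, title, author FROM books WHERE author = 'Austen'

Result:
id | title      | author
---+------------+-------
4  | Emma       | Austen
6  | Persuasion | Austen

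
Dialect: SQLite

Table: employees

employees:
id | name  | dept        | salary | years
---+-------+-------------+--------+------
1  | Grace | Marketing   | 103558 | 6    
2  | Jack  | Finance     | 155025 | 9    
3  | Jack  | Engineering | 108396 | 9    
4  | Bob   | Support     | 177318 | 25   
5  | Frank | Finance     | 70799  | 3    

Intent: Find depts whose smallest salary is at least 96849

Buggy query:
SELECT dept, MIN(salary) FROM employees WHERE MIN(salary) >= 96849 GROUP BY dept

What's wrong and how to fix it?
Bug: MIN() in WHERE is a misuse of aggregate

Fix: Replace WHERE with HAVING after the GROUP BY

Corrected query:
SELECT dept, MIN(salary) FROM employees GROUP BY dept HAVING MIN(salary) >= 96849

Result:
dept        | MIN(salary)
------------+------------
Engineering | 108396     
Marketing   | 103558     
Support     | 177318     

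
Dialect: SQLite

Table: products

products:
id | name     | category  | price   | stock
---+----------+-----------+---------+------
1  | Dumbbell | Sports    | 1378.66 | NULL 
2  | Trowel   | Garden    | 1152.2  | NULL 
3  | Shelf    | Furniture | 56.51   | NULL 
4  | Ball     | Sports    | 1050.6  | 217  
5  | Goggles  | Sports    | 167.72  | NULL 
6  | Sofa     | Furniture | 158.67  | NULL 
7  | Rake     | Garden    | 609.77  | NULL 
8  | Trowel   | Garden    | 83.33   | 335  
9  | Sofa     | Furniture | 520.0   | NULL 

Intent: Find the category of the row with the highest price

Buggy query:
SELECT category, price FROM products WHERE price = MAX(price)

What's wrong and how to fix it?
Bug: WHERE is evaluated per row; an aggregate over the whole table isn't defined there

Fix: Use a subquery: WHERE price = (SELECT MAX(price) FROM products)

Corrected query:
SELECT category, price FROM products WHERE price = (SELECT MAX(price) FROM products)

Result:
category | price  
---------+--------
Sports   | 1378.66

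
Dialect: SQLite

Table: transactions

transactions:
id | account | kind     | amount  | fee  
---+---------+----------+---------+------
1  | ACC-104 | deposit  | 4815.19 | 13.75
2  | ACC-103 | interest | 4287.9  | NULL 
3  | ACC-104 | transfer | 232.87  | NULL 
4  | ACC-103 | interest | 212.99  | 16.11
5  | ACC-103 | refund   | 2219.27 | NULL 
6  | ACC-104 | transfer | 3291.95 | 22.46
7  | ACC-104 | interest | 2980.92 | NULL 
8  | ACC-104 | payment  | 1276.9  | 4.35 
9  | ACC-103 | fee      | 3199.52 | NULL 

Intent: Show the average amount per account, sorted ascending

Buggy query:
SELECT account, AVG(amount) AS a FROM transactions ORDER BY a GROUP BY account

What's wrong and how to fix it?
Bug: GROUP BY must precede ORDER BY

Fix: Reorder: SELECT … FROM … GROUP BY … ORDER BY …

Corrected query:
SELECT account, AVG(amount) AS a FROM transactions GROUP BY account ORDER BY a

Result:
account | a       
--------+---------
ACC-103 | 2479.92 
ACC-104 | 2519.566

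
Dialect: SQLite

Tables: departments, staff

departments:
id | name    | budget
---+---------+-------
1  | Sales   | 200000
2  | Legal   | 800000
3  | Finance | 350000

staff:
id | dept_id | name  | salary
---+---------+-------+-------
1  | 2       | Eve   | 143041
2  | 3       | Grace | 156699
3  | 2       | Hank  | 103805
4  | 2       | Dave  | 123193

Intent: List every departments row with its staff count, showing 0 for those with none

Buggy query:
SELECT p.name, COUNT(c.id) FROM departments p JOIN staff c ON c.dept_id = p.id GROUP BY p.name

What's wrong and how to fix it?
Bug: INNER JOIN drops departments rows that have no matching staff rows

Fix: Switch to LEFT JOIN to retain unmatched parent rows

Corrected query:
SELECT p.name, COUNT(c.id) FROM departments p LEFT JOIN staff c ON c.dept_id = p.id GROUP BY p.name

Result:
name    | COUNT(c.id)
--------+------------
Finance | 1          
Legal   | 3          
Sales   | 0          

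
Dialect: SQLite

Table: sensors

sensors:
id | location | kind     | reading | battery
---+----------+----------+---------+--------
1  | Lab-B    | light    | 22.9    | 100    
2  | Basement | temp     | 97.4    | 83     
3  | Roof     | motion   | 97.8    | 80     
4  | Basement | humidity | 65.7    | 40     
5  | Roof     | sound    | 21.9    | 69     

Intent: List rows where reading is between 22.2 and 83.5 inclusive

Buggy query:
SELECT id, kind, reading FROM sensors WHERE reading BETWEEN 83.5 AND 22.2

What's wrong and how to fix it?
Bug: BETWEEN expects the lower bound first; with 83.5 AND 22.2 the range is empty

Fix: Write BETWEEN 22.2 AND 83.5

Corrected query:
SELECT id, kind, reading FROM sensors WHERE reading BETWEEN 22.2 AND 83.5

Result:
id | kind     | reading
---+----------+--------
1  | light    | 22.9   
4  | humidity | 65.7   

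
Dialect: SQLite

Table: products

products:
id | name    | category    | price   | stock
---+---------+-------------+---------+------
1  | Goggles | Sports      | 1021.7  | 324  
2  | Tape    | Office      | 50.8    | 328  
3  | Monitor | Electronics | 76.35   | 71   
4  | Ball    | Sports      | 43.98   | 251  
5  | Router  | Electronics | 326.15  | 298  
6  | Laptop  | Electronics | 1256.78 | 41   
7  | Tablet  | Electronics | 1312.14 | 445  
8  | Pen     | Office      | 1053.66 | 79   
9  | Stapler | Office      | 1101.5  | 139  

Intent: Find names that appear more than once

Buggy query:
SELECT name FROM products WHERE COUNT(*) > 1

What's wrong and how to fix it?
Bug: WHERE can't reference COUNT(*); aggregates are computed after WHERE

Fix: GROUP BY name, then filter groups with HAVING COUNT(*) > 1

Corrected query:
SELECT name FROM products GROUP BY name HAVING COUNT(*) > 1

Result:
(no rows)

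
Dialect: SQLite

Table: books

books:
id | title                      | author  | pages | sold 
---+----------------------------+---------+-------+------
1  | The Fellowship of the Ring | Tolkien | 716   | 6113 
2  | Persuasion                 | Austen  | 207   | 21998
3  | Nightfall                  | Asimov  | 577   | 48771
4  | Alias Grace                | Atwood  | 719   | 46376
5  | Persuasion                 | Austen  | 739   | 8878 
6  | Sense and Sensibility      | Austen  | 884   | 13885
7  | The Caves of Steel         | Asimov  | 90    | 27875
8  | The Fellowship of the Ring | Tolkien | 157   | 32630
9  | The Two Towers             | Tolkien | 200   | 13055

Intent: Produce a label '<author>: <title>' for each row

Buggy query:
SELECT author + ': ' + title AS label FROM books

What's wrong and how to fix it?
Bug: SQLite uses || for string concatenation; + coerces text to numbers (yielding 0)

Fix: Replace + with || to concatenate text

Corrected query:
SELECT author || ': ' || title AS label FROM books

Result:
label                              
-----------------------------------
Tolkien: The Fellowship of the Ring
Austen: Persuasion                 
Asimov: Nightfall                  
Atwood: Alias Grace                
Austen: Persuasion                 
Austen: Sense and Sensibility      
Asimov: The Caves of Steel         
Tolkien: The Fellowship of the Ring
Tolkien: The Two Towers            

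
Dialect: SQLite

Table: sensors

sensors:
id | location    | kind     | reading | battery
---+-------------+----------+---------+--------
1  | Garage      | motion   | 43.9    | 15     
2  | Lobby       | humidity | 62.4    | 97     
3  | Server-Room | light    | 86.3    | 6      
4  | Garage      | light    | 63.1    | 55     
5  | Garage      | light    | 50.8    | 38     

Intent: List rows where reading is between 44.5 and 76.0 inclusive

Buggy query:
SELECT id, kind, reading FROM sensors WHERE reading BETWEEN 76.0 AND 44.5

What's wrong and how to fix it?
Bug: The bounds are reversed; BETWEEN a AND b requires a <= b to match anything

Fix: Write BETWEEN 44.5 AND 76.0

Corrected query:
SELECT id, kind, reading FROM sensors WHERE reading BETWEEN 44.5 AND 76.0

Result:
id | kind     | reading
---+----------+--------
2  | humidity | 62.4   
4  | light    | 63.1   
5  | light    | 50.8   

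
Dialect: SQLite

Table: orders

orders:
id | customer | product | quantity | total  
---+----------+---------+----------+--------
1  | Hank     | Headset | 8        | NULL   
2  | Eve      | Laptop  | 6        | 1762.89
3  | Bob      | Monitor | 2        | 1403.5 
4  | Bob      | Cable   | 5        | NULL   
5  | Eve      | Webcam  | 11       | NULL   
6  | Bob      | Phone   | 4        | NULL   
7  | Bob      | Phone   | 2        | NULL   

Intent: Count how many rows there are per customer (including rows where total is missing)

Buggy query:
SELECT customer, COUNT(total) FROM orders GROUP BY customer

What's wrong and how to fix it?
Bug: COUNT(column) counts non-NULL values only; rows with NULL total aren't counted

Fix: Use COUNT(*) to count all rows regardless of NULL

Corrected query:
SELECT customer, COUNT(*) FROM orders GROUP BY customer

Result:
customer | COUNT(*)
---------+---------
Bob      | 4       
Eve      | 2       
Hank     | 1       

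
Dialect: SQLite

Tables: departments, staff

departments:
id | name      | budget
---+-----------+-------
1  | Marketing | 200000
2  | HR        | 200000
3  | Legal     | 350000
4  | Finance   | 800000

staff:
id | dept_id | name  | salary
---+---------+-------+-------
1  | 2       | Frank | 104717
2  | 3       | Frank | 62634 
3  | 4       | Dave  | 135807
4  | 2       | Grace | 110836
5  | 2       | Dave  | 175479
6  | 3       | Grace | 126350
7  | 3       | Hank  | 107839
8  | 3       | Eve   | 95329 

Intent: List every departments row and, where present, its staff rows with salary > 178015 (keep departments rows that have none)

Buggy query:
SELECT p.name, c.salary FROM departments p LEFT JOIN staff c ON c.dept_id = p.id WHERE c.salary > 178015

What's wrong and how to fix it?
Bug: Filtering c.salary in WHERE discards the NULL rows produced by LEFT JOIN, turning it into an inner join

Fix: Put 'c.salary > 178015' in the JOIN's ON clause instead of WHERE

Corrected query:
SELECT p.name, c.salary FROM departments p LEFT JOIN staff c ON c.dept_id = p.id AND c.salary > 178015

Result:
name      | salary
----------+-------
Marketing | NULL  
HR        | NULL  
Legal     | NULL  
Finance   | NULL  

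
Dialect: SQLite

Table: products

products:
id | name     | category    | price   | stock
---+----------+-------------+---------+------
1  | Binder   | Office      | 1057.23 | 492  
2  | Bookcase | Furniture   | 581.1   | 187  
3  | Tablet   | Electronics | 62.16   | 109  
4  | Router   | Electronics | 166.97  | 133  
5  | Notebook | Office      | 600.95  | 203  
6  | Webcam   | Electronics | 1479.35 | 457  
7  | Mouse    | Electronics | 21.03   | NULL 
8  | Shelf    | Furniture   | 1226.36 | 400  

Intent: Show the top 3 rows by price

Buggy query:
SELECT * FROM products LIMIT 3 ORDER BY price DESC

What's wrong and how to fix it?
Bug: ORDER BY cannot follow LIMIT; LIMIT is the final clause

Fix: Sort with ORDER BY, then apply LIMIT

Corrected query:
SELECT * FROM products ORDER BY price DESC LIMIT 3

Result:
id | name   | category    | price   | stock
---+--------+-------------+---------+------
6  | Webcam | Electronics | 1479.35 | 457  
8  | Shelf  | Furniture   | 1226.36 | 400  
1  | Binder | Office      | 1057.23 | 492  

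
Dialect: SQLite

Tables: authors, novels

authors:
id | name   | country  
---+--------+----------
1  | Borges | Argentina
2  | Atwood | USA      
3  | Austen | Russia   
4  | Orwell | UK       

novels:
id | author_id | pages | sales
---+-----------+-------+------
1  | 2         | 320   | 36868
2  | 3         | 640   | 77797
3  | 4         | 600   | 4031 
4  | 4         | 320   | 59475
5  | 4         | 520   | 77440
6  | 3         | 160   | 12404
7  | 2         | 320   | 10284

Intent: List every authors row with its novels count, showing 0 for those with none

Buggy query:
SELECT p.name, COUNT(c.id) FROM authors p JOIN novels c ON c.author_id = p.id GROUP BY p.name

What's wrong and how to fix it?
Bug: An inner join excludes parents with zero children

Fix: Switch to LEFT JOIN to retain unmatched parent rows

Corrected query:
SELECT p.name, COUNT(c.id) FROM authors p LEFT JOIN novels c ON c.author_id = p.id GROUP BY p.name

Result:
name   | COUNT(c.id)
-------+------------
Atwood | 2          
Austen | 2          
Borges | 0          
Orwell | 3          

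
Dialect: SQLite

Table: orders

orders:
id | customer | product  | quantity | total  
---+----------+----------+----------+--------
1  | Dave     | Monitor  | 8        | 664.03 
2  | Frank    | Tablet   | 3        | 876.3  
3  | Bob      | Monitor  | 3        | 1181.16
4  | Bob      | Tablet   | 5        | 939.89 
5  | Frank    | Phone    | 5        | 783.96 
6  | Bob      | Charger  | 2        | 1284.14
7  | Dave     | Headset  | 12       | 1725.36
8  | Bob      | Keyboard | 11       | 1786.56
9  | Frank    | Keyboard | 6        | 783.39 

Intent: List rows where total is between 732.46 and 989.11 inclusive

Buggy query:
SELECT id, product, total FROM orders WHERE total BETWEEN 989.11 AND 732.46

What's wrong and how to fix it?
Bug: BETWEEN expects the lower bound first; with 989.11 AND 732.46 the range is empty

Fix: Swap the bounds so the smaller value comes first

Corrected query:
SELECT id, product, total FROM orders WHERE total BETWEEN 732.46 AND 989.11

Result:
id | product  | total 
---+----------+-------
2  | Tablet   | 876.3 
4  | Tablet   | 939.89
5  | Phone    | 783.96
9  | Keyboard | 783.39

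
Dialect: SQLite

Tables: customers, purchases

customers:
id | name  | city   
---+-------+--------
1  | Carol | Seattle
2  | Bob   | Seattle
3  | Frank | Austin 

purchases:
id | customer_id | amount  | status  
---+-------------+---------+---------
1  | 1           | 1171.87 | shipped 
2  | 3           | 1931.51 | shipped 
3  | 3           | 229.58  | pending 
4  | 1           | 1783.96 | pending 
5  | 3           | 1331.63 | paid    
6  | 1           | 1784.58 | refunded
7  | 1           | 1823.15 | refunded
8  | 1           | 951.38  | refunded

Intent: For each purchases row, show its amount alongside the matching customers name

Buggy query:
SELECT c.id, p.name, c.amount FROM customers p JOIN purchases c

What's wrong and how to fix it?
Bug: JOIN with no ON clause produces a cartesian product; every purchases row pairs with every customers row

Fix: Add ON c.customer_id = p.id to the JOIN

Corrected query:
SELECT c.id, p.name, c.amount FROM customers p JOIN purchases c ON c.customer_id = p.id

Result:
id | name  | amount 
---+-------+--------
1  | Carol | 1171.87
2  | Frank | 1931.51
3  | Frank | 229.58 
4  | Carol | 1783.96
5  | Frank | 1331.63
6  | Carol | 1784.58
7  | Carol | 1823.15
8  | Carol | 951.38 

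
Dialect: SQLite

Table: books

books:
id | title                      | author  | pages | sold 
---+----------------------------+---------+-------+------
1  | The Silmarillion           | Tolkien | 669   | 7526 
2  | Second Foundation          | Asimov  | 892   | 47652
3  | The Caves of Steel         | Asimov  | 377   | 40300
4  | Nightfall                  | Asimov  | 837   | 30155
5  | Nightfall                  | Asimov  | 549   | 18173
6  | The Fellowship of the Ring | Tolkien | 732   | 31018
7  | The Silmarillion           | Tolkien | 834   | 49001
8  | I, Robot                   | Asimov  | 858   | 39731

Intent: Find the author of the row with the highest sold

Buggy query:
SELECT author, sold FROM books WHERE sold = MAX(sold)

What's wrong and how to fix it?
Bug: MAX(sold) is an aggregate and cannot be used directly in WHERE

Fix: Use a subquery: WHERE sold = (SELECT MAX(sold) FROM books)

Corrected query:
SELECT author, sold FROM books WHERE sold = (SELECT MAX(sold) FROM books)

Result:
author  | sold 
--------+------
Tolkien | 49001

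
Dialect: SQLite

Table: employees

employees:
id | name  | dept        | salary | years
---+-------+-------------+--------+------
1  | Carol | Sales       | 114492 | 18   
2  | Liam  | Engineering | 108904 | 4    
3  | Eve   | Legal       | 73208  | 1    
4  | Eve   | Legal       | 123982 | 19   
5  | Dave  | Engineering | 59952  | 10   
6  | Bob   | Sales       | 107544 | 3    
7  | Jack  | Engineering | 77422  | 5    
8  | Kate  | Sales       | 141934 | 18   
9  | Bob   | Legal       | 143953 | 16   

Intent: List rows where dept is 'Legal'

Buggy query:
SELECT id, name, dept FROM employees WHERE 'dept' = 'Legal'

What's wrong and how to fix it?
Bug: Single quotes denote string literals in SQL; the column name is being compared as a constant string

Fix: Reference the column as dept without single quotes

Corrected query:
SELECT id, name, dept FROM employees WHERE dept = 'Legal'

Result:
id | name | dept 
---+------+------
3  | Eve  | Legal
4  | Eve  | Legal
9  | Bob  | Legal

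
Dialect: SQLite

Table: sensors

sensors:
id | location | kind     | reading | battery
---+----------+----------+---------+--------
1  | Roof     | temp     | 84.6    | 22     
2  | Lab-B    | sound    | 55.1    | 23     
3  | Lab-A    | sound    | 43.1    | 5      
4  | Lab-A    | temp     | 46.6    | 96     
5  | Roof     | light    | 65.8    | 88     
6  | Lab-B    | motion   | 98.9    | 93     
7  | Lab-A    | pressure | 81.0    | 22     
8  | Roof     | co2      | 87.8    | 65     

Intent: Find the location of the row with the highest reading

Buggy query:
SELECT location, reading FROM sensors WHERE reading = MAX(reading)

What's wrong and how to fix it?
Bug: WHERE is evaluated per row; an aggregate over the whole table isn't defined there

Fix: Use a subquery: WHERE reading = (SELECT MAX(reading) FROM sensors)

Corrected query:
SELECT location, reading FROM sensors WHERE reading = (SELECT MAX(reading) FROM sensors)

Result:
location | reading
---------+--------
Lab-B    | 98.9   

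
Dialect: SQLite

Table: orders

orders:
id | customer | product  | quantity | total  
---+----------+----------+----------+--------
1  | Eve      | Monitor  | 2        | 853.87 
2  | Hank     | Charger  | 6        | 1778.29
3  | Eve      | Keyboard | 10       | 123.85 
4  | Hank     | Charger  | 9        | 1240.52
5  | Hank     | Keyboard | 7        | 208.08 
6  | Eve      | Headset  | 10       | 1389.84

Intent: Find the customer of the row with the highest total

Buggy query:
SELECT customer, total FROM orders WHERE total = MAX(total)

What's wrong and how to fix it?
Bug: MAX(total) is an aggregate and cannot be used directly in WHERE

Fix: Use a subquery: WHERE total = (SELECT MAX(total) FROM orders)

Corrected query:
SELECT customer, total FROM orders WHERE total = (SELECT MAX(total) FROM orders)

Result:
customer | total  
---------+--------
Hank     | 1778.29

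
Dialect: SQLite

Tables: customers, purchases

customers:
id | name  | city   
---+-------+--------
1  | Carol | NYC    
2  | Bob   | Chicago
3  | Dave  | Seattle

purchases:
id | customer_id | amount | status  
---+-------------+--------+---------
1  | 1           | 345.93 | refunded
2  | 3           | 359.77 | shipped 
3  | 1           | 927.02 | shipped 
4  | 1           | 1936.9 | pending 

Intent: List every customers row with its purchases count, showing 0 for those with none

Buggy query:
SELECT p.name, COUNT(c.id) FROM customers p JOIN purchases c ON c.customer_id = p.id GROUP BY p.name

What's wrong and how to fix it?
Bug: An inner join excludes parents with zero children

Fix: Use LEFT JOIN so parents without children still appear (COUNT(c.id) gives 0)

Corrected query:
SELECT p.name, COUNT(c.id) FROM customers p LEFT JOIN purchases c ON c.customer_id = p.id GROUP BY p.name

Result:
name  | COUNT(c.id)
------+------------
Bob   | 0          
Carol | 3          
Dave  | 1          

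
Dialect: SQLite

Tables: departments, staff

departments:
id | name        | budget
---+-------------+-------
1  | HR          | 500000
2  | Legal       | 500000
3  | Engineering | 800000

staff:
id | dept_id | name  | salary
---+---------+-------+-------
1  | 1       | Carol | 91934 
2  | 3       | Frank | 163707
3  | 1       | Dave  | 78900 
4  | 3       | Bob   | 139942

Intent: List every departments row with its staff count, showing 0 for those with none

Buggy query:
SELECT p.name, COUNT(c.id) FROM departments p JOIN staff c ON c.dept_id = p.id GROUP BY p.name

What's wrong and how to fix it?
Bug: INNER JOIN drops departments rows that have no matching staff rows

Fix: Use LEFT JOIN so parents without children still appear (COUNT(c.id) gives 0)

Corrected query:
SELECT p.name, COUNT(c.id) FROM departments p LEFT JOIN staff c ON c.dept_id = p.id GROUP BY p.name

Result:
name        | COUNT(c.id)
------------+------------
Engineering | 2          
HR          | 2          
Legal       | 0          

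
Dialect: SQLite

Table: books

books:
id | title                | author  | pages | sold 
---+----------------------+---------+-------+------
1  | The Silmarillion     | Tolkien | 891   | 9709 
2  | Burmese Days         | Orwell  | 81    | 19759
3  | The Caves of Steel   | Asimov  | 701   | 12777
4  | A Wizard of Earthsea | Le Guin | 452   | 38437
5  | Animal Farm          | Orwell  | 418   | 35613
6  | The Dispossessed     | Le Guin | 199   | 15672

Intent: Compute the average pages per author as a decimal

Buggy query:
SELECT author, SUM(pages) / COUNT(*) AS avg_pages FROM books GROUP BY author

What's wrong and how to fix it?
Bug: SUM(pages) and COUNT(*) are both integers; the division truncates the fractional part

Fix: Cast one side to REAL so the division keeps the fractional part

Corrected query:
SELECT author, SUM(pages) * 1.0 / COUNT(*) AS avg_pages FROM books GROUP BY author

Result:
author  | avg_pages
--------+----------
Asimov  | 701      
Le Guin | 325.5    
Orwell  | 249.5    
Tolkien | 891      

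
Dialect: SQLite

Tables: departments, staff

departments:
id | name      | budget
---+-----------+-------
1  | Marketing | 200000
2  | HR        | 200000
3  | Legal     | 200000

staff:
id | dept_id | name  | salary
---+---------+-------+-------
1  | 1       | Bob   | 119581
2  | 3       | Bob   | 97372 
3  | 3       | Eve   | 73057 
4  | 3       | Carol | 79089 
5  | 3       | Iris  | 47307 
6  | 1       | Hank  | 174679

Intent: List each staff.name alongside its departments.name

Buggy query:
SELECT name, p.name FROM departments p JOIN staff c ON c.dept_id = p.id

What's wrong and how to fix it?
Bug: 'name' exists in both joined tables, so the database can't tell which one is meant

Fix: Qualify the column with its table alias (c.name)

Corrected query:
SELECT c.name, p.name FROM departments p JOIN staff c ON c.dept_id = p.id

Result:
name  | name     
------+----------
Bob   | Marketing
Bob   | Legal    
Eve   | Legal    
Carol | Legal    
Iris  | Legal    
Hank  | Marketing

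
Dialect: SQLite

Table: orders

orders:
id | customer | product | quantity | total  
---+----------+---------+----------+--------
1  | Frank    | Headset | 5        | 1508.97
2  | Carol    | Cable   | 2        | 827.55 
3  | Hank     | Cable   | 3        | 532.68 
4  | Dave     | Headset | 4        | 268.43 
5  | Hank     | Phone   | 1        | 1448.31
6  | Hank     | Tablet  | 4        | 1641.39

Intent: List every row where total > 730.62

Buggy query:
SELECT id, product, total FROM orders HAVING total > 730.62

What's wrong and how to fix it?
Bug: This is a non-aggregate query (no GROUP BY, no aggregates), so in SQLite the HAVING clause is invalid here; a row-level condition belongs in WHERE

Fix: Replace HAVING with WHERE since the condition applies to individual rows

Corrected query:
SELECT id, product, total FROM orders WHERE total > 730.62

Result:
id | product | total  
---+---------+--------
1  | Headset | 1508.97
2  | Cable   | 827.55 
5  | Phone   | 1448.31
6  | Tablet  | 1641.39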